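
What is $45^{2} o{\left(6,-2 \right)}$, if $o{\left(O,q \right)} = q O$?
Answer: $-24300$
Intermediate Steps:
$o{\left(O,q \right)} = O q$
$45^{2} o{\left(6,-2 \right)} = 45^{2} \cdot 6 \left(-2\right) = 2025 \left(-12\right) = -24300$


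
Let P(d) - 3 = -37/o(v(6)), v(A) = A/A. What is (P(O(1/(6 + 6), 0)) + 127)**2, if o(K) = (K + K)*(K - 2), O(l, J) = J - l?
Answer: 88209/4 ≈ 22052.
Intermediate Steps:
v(A) = 1
o(K) = 2*K*(-2 + K) (o(K) = (2*K)*(-2 + K) = 2*K*(-2 + K))
P(d) = 43/2 (P(d) = 3 - 37*1/(2*(-2 + 1)) = 3 - 37/(2*1*(-1)) = 3 - 37/(-2) = 3 - 37*(-1/2) = 3 + 37/2 = 43/2)
(P(O(1/(6 + 6), 0)) + 127)**2 = (43/2 + 127)**2 = (297/2)**2 = 88209/4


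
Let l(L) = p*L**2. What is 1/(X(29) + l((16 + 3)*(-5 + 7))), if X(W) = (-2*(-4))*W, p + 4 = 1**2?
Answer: -1/4100 ≈ -0.00024390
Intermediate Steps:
p = -3 (p = -4 + 1**2 = -4 + 1 = -3)
l(L) = -3*L**2
X(W) = 8*W
1/(X(29) + l((16 + 3)*(-5 + 7))) = 1/(8*29 - 3*(-5 + 7)**2*(16 + 3)**2) = 1/(232 - 3*(19*2)**2) = 1/(232 - 3*38**2) = 1/(232 - 3*1444) = 1/(232 - 4332) = 1/(-4100) = -1/4100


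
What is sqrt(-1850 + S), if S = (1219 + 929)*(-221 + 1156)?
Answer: sqrt(2006530) ≈ 1416.5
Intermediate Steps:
S = 2008380 (S = 2148*935 = 2008380)
sqrt(-1850 + S) = sqrt(-1850 + 2008380) = sqrt(2006530)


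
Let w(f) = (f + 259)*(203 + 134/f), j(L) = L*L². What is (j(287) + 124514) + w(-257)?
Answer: 6107559243/257 ≈ 2.3765e+7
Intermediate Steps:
j(L) = L³
w(f) = (203 + 134/f)*(259 + f) (w(f) = (259 + f)*(203 + 134/f) = (203 + 134/f)*(259 + f))
(j(287) + 124514) + w(-257) = (287³ + 124514) + (52711 + 203*(-257) + 34706/(-257)) = (23639903 + 124514) + (52711 - 52171 + 34706*(-1/257)) = 23764417 + (52711 - 52171 - 34706/257) = 23764417 + 104074/257 = 6107559243/257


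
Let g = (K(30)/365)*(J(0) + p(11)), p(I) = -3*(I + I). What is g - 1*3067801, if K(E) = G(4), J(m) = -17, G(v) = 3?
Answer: -1119747614/365 ≈ -3.0678e+6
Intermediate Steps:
p(I) = -6*I
K(E) = 3
g = -249/365 (g = (3/365)*(-17 - 6*11) = (3*(1/365))*(-17 - 66) = (3/365)*(-83) = -249/365 ≈ -0.68219)
g - 1*3067801 = -249/365 - 1*3067801 = -249/365 - 3067801 = -1119747614/365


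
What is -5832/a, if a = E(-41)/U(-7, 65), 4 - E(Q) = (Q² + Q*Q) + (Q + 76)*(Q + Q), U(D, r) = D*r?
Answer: -331695/61 ≈ -5437.6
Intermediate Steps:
E(Q) = 4 - 2*Q² - 2*Q*(76 + Q) (E(Q) = 4 - ((Q² + Q*Q) + (Q + 76)*(Q + Q)) = 4 - ((Q² + Q²) + (76 + Q)*(2*Q)) = 4 - (2*Q² + 2*Q*(76 + Q)) = 4 + (-2*Q² - 2*Q*(76 + Q)) = 4 - 2*Q² - 2*Q*(76 + Q))
a = 488/455 (a = (4 - 152*(-41) - 4*(-41)²)/((-7*65)) = (4 + 6232 - 4*1681)/(-455) = (4 + 6232 - 6724)*(-1/455) = -488*(-1/455) = 488/455 ≈ 1.0725)
-5832/a = -5832/488/455 = -5832*455/488 = -331695/61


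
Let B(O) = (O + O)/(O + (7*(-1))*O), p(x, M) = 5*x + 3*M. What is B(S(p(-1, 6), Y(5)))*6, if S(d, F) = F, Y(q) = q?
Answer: -2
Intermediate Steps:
p(x, M) = 3*M + 5*x
B(O) = -1/3 (B(O) = (2*O)/(O - 7*O) = (2*O)/((-6*O)) = (2*O)*(-1/(6*O)) = -1/3)
B(S(p(-1, 6), Y(5)))*6 = -1/3*6 = -2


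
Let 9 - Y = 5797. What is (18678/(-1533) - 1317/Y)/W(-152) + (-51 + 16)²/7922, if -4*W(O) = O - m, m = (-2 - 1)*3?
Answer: -150619113147/837645590782 ≈ -0.17981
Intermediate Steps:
Y = -5788 (Y = 9 - 1*5797 = 9 - 5797 = -5788)
m = -9 (m = -3*3 = -9)
W(O) = -9/4 - O/4 (W(O) = -(O - 1*(-9))/4 = -(O + 9)/4 = -(9 + O)/4 = -9/4 - O/4)
(18678/(-1533) - 1317/Y)/W(-152) + (-51 + 16)²/7922 = (18678/(-1533) - 1317/(-5788))/(-9/4 - ¼*(-152)) + (-51 + 16)²/7922 = (18678*(-1/1533) - 1317*(-1/5788))/(-9/4 + 38) + (-35)²*(1/7922) = (-6226/511 + 1317/5788)/(143/4) + 1225*(1/7922) = -35363101/2957668*4/143 + 1225/7922 = -35363101/105736631 + 1225/7922 = -150619113147/837645590782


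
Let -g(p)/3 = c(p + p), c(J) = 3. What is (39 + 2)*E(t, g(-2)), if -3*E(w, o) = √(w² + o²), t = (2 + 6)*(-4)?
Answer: -41*√1105/3 ≈ -454.30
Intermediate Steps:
g(p) = -9 (g(p) = -3*3 = -9)
t = -32 (t = 8*(-4) = -32)
E(w, o) = -√(o² + w²)/3 (E(w, o) = -√(w² + o²)/3 = -√(o² + w²)/3)
(39 + 2)*E(t, g(-2)) = (39 + 2)*(-√((-9)² + (-32)²)/3) = 41*(-√(81 + 1024)/3) = 41*(-√1105/3) = -41*√1105/3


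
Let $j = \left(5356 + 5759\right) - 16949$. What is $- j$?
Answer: $5834$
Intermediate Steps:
$j = -5834$ ($j = 11115 - 16949 = -5834$)
$- j = \left(-1\right) \left(-5834\right) = 5834$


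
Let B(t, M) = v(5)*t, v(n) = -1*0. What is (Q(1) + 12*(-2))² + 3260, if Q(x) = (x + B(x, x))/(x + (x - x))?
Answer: 3789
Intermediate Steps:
v(n) = 0
B(t, M) = 0 (B(t, M) = 0*t = 0)
Q(x) = 1 (Q(x) = (x + 0)/(x + (x - x)) = x/(x + 0) = x/x = 1)
(Q(1) + 12*(-2))² + 3260 = (1 + 12*(-2))² + 3260 = (1 - 24)² + 3260 = (-23)² + 3260 = 529 + 3260 = 3789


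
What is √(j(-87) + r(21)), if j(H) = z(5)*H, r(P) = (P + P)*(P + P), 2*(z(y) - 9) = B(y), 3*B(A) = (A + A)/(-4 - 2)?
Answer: √36186/6 ≈ 31.704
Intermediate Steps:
B(A) = -A/9 (B(A) = ((A + A)/(-4 - 2))/3 = ((2*A)/(-6))/3 = ((2*A)*(-⅙))/3 = (-A/3)/3 = -A/9)
z(y) = 9 - y/18 (z(y) = 9 + (-y/9)/2 = 9 - y/18)
r(P) = 4*P² (r(P) = (2*P)*(2*P) = 4*P²)
j(H) = 157*H/18 (j(H) = (9 - 1/18*5)*H = (9 - 5/18)*H = 157*H/18)
√(j(-87) + r(21)) = √((157/18)*(-87) + 4*21²) = √(-4553/6 + 4*441) = √(-4553/6 + 1764) = √(6031/6) = √36186/6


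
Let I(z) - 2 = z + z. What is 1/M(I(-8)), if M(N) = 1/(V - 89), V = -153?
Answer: -242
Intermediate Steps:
I(z) = 2 + 2*z (I(z) = 2 + (z + z) = 2 + 2*z)
M(N) = -1/242 (M(N) = 1/(-153 - 89) = 1/(-242) = -1/242)
1/M(I(-8)) = 1/(-1/242) = -242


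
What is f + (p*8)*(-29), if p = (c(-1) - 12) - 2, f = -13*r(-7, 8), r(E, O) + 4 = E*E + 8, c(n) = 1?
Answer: 2327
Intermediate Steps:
r(E, O) = 4 + E² (r(E, O) = -4 + (E*E + 8) = -4 + (E² + 8) = -4 + (8 + E²) = 4 + E²)
f = -689 (f = -13*(4 + (-7)²) = -13*(4 + 49) = -13*53 = -689)
p = -13 (p = (1 - 12) - 2 = -11 - 2 = -13)
f + (p*8)*(-29) = -689 - 13*8*(-29) = -689 - 104*(-29) = -689 + 3016 = 2327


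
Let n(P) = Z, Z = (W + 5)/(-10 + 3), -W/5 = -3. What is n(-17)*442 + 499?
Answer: -5347/7 ≈ -763.86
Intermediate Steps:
W = 15 (W = -5*(-3) = 15)
Z = -20/7 (Z = (15 + 5)/(-10 + 3) = 20/(-7) = 20*(-1/7) = -20/7 ≈ -2.8571)
n(P) = -20/7
n(-17)*442 + 499 = -20/7*442 + 499 = -8840/7 + 499 = -5347/7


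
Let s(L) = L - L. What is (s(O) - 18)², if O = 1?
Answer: 324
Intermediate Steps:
s(L) = 0
(s(O) - 18)² = (0 - 18)² = (-18)² = 324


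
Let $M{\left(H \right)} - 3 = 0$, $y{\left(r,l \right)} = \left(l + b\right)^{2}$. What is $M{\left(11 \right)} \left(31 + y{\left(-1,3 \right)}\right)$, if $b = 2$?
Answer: $168$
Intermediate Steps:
$y{\left(r,l \right)} = \left(2 + l\right)^{2}$ ($y{\left(r,l \right)} = \left(l + 2\right)^{2} = \left(2 + l\right)^{2}$)
$M{\left(H \right)} = 3$ ($M{\left(H \right)} = 3 + 0 = 3$)
$M{\left(11 \right)} \left(31 + y{\left(-1,3 \right)}\right) = 3 \left(31 + \left(2 + 3\right)^{2}\right) = 3 \left(31 + 5^{2}\right) = 3 \left(31 + 25\right) = 3 \cdot 56 = 168$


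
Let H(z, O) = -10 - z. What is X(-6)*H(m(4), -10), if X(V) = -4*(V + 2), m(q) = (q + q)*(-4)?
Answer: 352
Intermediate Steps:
m(q) = -8*q (m(q) = (2*q)*(-4) = -8*q)
X(V) = -8 - 4*V (X(V) = -4*(2 + V) = -8 - 4*V)
X(-6)*H(m(4), -10) = (-8 - 4*(-6))*(-10 - (-8)*4) = (-8 + 24)*(-10 - 1*(-32)) = 16*(-10 + 32) = 16*22 = 352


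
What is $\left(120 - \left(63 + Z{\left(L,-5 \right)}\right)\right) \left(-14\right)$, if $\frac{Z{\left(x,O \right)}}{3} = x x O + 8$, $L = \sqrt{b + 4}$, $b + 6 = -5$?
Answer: $1008$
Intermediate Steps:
$b = -11$ ($b = -6 - 5 = -11$)
$L = i \sqrt{7}$ ($L = \sqrt{-11 + 4} = \sqrt{-7} = i \sqrt{7} \approx 2.6458 i$)
$Z{\left(x,O \right)} = 24 + 3 O x^{2}$ ($Z{\left(x,O \right)} = 3 \left(x x O + 8\right) = 3 \left(x^{2} O + 8\right) = 3 \left(O x^{2} + 8\right) = 3 \left(8 + O x^{2}\right) = 24 + 3 O x^{2}$)
$\left(120 - \left(63 + Z{\left(L,-5 \right)}\right)\right) \left(-14\right) = \left(120 - \left(87 + 3 \left(-5\right) \left(i \sqrt{7}\right)^{2}\right)\right) \left(-14\right) = \left(120 - \left(87 + 3 \left(-5\right) \left(-7\right)\right)\right) \left(-14\right) = \left(120 - 192\right) \left(-14\right) = \left(-72\right) \left(-14\right) = 1008$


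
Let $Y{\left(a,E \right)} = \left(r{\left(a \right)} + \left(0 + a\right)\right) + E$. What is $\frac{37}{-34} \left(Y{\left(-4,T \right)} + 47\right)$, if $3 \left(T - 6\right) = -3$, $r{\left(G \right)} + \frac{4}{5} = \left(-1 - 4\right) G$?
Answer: $- \frac{6216}{85} \approx -73.129$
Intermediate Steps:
$r{\left(G \right)} = - \frac{4}{5} - 5 G$ ($r{\left(G \right)} = - \frac{4}{5} + \left(-1 - 4\right) G = - \frac{4}{5} - 5 G$)
$T = 5$ ($T = 6 + \frac{1}{3} \left(-3\right) = 6 - 1 = 5$)
$Y{\left(a,E \right)} = - \frac{4}{5} + E - 4 a$ ($Y{\left(a,E \right)} = \left(\left(- \frac{4}{5} - 5 a\right) + \left(0 + a\right)\right) + E = \left(\left(- \frac{4}{5} - 5 a\right) + a\right) + E = \left(- \frac{4}{5} - 4 a\right) + E = - \frac{4}{5} + E - 4 a$)
$\frac{37}{-34} \left(Y{\left(-4,T \right)} + 47\right) = \frac{37}{-34} \left(\left(- \frac{4}{5} + 5 - -16\right) + 47\right) = 37 \left(- \frac{1}{34}\right) \left(\left(- \frac{4}{5} + 5 + 16\right) + 47\right) = - \frac{37 \left(\frac{101}{5} + 47\right)}{34} = \left(- \frac{37}{34}\right) \frac{336}{5} = - \frac{6216}{85}$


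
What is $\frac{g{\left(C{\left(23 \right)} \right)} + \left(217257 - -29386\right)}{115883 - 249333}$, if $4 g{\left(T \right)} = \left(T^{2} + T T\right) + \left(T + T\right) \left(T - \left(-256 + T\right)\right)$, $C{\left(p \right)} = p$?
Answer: $- \frac{499703}{266900} \approx -1.8722$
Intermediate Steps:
$g{\left(T \right)} = \frac{T^{2}}{2} + 128 T$ ($g{\left(T \right)} = \frac{\left(T^{2} + T T\right) + \left(T + T\right) \left(T - \left(-256 + T\right)\right)}{4} = \frac{\left(T^{2} + T^{2}\right) + 2 T 256}{4} = \frac{2 T^{2} + 512 T}{4} = \frac{T^{2}}{2} + 128 T$)
$\frac{g{\left(C{\left(23 \right)} \right)} + \left(217257 - -29386\right)}{115883 - 249333} = \frac{\frac{1}{2} \cdot 23 \left(256 + 23\right) + \left(217257 - -29386\right)}{115883 - 249333} = \frac{\frac{1}{2} \cdot 23 \cdot 279 + \left(217257 + 29386\right)}{-133450} = \left(\frac{6417}{2} + 246643\right) \left(- \frac{1}{133450}\right) = \frac{499703}{2} \left(- \frac{1}{133450}\right) = - \frac{499703}{266900}$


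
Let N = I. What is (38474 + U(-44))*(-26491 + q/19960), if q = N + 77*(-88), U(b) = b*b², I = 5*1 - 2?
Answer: 2469871278243/1996 ≈ 1.2374e+9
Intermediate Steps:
I = 3 (I = 5 - 2 = 3)
N = 3
U(b) = b³
q = -6773 (q = 3 + 77*(-88) = 3 - 6776 = -6773)
(38474 + U(-44))*(-26491 + q/19960) = (38474 + (-44)³)*(-26491 - 6773/19960) = (38474 - 85184)*(-26491 - 6773*1/19960) = -46710*(-26491 - 6773/19960) = -46710*(-528767133/19960) = 2469871278243/1996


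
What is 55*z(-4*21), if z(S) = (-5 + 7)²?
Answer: 220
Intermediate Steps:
z(S) = 4 (z(S) = 2² = 4)
55*z(-4*21) = 55*4 = 220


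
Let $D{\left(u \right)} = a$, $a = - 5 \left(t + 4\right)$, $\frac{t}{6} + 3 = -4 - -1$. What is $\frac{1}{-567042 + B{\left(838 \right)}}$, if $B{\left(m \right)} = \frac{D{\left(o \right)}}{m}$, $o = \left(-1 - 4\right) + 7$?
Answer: $- \frac{419}{237590518} \approx -1.7635 \cdot 10^{-6}$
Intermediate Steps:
$t = -36$ ($t = -18 + 6 \left(-4 - -1\right) = -18 + 6 \left(-4 + 1\right) = -18 + 6 \left(-3\right) = -18 - 18 = -36$)
$o = 2$ ($o = -5 + 7 = 2$)
$a = 160$ ($a = - 5 \left(-36 + 4\right) = \left(-5\right) \left(-32\right) = 160$)
$D{\left(u \right)} = 160$
$B{\left(m \right)} = \frac{160}{m}$
$\frac{1}{-567042 + B{\left(838 \right)}} = \frac{1}{-567042 + \frac{160}{838}} = \frac{1}{-567042 + 160 \cdot \frac{1}{838}} = \frac{1}{-567042 + \frac{80}{419}} = \frac{1}{- \frac{237590518}{419}} = - \frac{419}{237590518}$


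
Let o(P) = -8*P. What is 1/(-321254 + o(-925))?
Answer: -1/313854 ≈ -3.1862e-6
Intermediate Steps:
1/(-321254 + o(-925)) = 1/(-321254 - 8*(-925)) = 1/(-321254 + 7400) = 1/(-313854) = -1/313854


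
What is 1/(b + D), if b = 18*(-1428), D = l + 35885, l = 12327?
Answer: 1/22508 ≈ 4.4429e-5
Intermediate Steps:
D = 48212 (D = 12327 + 35885 = 48212)
b = -25704
1/(b + D) = 1/(-25704 + 48212) = 1/22508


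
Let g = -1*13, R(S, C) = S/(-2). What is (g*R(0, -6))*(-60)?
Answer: 0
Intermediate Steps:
R(S, C) = -S/2 (R(S, C) = S*(-½) = -S/2)
g = -13
(g*R(0, -6))*(-60) = -(-13)*0/2*(-60) = -13*0*(-60) = 0*(-60) = 0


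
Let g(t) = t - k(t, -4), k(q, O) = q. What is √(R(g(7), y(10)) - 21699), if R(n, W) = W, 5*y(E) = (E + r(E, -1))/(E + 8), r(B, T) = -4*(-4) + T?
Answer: I*√781154/6 ≈ 147.3*I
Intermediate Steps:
r(B, T) = 16 + T
y(E) = (15 + E)/(5*(8 + E)) (y(E) = ((E + (16 - 1))/(E + 8))/5 = ((E + 15)/(8 + E))/5 = ((15 + E)/(8 + E))/5 = (15 + E)/(5*(8 + E)))
g(t) = 0 (g(t) = t - t = 0)
√(R(g(7), y(10)) - 21699) = √((15 + 10)/(5*(8 + 10)) - 21699) = √((⅕)*25/18 - 21699) = √((⅕)*(1/18)*25 - 21699) = √(5/18 - 21699) = √(-390577/18) = I*√781154/6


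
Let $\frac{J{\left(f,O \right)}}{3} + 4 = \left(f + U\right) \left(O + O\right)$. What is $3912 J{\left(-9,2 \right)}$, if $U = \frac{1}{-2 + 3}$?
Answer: $-422496$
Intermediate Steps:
$U = 1$ ($U = 1^{-1} = 1$)
$J{\left(f,O \right)} = -12 + 6 O \left(1 + f\right)$ ($J{\left(f,O \right)} = -12 + 3 \left(f + 1\right) \left(O + O\right) = -12 + 3 \left(1 + f\right) 2 O = -12 + 3 \cdot 2 O \left(1 + f\right) = -12 + 6 O \left(1 + f\right)$)
$3912 J{\left(-9,2 \right)} = 3912 \left(-12 + 6 \cdot 2 + 6 \cdot 2 \left(-9\right)\right) = 3912 \left(-12 + 12 - 108\right) = 3912 \left(-108\right) = -422496$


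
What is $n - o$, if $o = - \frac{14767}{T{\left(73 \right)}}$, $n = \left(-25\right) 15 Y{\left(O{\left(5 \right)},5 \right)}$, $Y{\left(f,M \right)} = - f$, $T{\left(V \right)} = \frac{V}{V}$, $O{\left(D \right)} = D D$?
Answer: $24142$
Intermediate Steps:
$O{\left(D \right)} = D^{2}$
$T{\left(V \right)} = 1$
$n = 9375$ ($n = \left(-25\right) 15 \left(- 5^{2}\right) = - 375 \left(\left(-1\right) 25\right) = \left(-375\right) \left(-25\right) = 9375$)
$o = -14767$ ($o = - \frac{14767}{1} = \left(-14767\right) 1 = -14767$)
$n - o = 9375 - -14767 = 9375 + 14767 = 24142$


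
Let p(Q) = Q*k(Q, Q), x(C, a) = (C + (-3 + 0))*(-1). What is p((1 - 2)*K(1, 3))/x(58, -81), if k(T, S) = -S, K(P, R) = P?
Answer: 1/55 ≈ 0.018182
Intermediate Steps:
x(C, a) = 3 - C (x(C, a) = (C - 3)*(-1) = (-3 + C)*(-1) = 3 - C)
p(Q) = -Q² (p(Q) = Q*(-Q) = -Q²)
p((1 - 2)*K(1, 3))/x(58, -81) = (-((1 - 2)*1)²)/(3 - 1*58) = (-(-1*1)²)/(3 - 58) = -1*(-1)²/(-55) = -1*1*(-1/55) = -1*(-1/55) = 1/55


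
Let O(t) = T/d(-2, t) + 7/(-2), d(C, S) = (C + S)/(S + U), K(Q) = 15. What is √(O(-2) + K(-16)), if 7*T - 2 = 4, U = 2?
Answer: √46/2 ≈ 3.3912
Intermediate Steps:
T = 6/7 (T = 2/7 + (⅐)*4 = 2/7 + 4/7 = 6/7 ≈ 0.85714)
d(C, S) = (C + S)/(2 + S) (d(C, S) = (C + S)/(S + 2) = (C + S)/(2 + S))
O(t) = -7/2 + 6*(2 + t)/(7*(-2 + t)) (O(t) = 6/(7*(((-2 + t)/(2 + t)))) + 7/(-2) = 6*((2 + t)/(-2 + t))/7 + 7*(-½) = 6*(2 + t)/(7*(-2 + t)) - 7/2 = -7/2 + 6*(2 + t)/(7*(-2 + t)))
√(O(-2) + K(-16)) = √((122 - 37*(-2))/(14*(-2 - 2)) + 15) = √((1/14)*(122 + 74)/(-4) + 15) = √((1/14)*(-¼)*196 + 15) = √(-7/2 + 15) = √(23/2) = √46/2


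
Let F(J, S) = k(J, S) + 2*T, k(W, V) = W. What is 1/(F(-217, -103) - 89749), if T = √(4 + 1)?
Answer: -44983/4046940568 - √5/4046940568 ≈ -1.1116e-5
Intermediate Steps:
T = √5 ≈ 2.2361
F(J, S) = J + 2*√5
1/(F(-217, -103) - 89749) = 1/((-217 + 2*√5) - 89749) = 1/(-89966 + 2*√5)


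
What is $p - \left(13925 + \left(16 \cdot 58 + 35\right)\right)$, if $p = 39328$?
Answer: $24440$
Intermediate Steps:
$p - \left(13925 + \left(16 \cdot 58 + 35\right)\right) = 39328 - \left(13925 + \left(16 \cdot 58 + 35\right)\right) = 39328 - \left(13925 + \left(928 + 35\right)\right) = 39328 - \left(13925 + 963\right) = 39328 - 14888 = 24440$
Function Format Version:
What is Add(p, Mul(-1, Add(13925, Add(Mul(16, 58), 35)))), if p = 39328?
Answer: 24440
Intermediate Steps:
Add(p, Mul(-1, Add(13925, Add(Mul(16, 58), 35)))) = Add(39328, Mul(-1, Add(13925, Add(Mul(16, 58), 35)))) = Add(39328, Mul(-1, Add(13925, Add(928, 35)))) = Add(39328, Mul(-1, Add(13925, 963))) = Add(39328, Mul(-1, 14888)) = Add(39328, -14888) = 24440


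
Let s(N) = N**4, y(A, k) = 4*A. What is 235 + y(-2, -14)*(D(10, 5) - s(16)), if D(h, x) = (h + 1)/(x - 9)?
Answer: 524545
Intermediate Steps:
D(h, x) = (1 + h)/(-9 + x)
235 + y(-2, -14)*(D(10, 5) - s(16)) = 235 + (4*(-2))*((1 + 10)/(-9 + 5) - 1*16**4) = 235 - 8*(11/(-4) - 1*65536) = 235 - 8*(-1/4*11 - 65536) = 235 - 8*(-11/4 - 65536) = 235 - 8*(-262155/4) = 235 + 524310 = 524545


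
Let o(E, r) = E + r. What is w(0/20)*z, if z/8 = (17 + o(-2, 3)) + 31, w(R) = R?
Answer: 0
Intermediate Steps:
z = 392 (z = 8*((17 + (-2 + 3)) + 31) = 8*((17 + 1) + 31) = 8*(18 + 31) = 8*49 = 392)
w(0/20)*z = (0/20)*392 = (0*(1/20))*392 = 0*392 = 0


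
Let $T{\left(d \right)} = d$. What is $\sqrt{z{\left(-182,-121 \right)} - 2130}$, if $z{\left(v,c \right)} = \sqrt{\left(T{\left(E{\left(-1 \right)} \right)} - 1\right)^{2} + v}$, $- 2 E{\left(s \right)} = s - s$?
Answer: $\sqrt{-2130 + i \sqrt{181}} \approx 0.1458 + 46.152 i$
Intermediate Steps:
$E{\left(s \right)} = 0$ ($E{\left(s \right)} = - \frac{s - s}{2} = \left(- \frac{1}{2}\right) 0 = 0$)
$z{\left(v,c \right)} = \sqrt{1 + v}$ ($z{\left(v,c \right)} = \sqrt{\left(0 - 1\right)^{2} + v} = \sqrt{\left(-1\right)^{2} + v} = \sqrt{1 + v}$)
$\sqrt{z{\left(-182,-121 \right)} - 2130} = \sqrt{\sqrt{1 - 182} - 2130} = \sqrt{\sqrt{-181} - 2130} = \sqrt{i \sqrt{181} - 2130} = \sqrt{-2130 + i \sqrt{181}}$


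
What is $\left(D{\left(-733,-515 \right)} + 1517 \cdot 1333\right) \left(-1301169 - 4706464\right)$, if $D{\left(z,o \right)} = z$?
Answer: $-12143997559924$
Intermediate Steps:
$\left(D{\left(-733,-515 \right)} + 1517 \cdot 1333\right) \left(-1301169 - 4706464\right) = \left(-733 + 1517 \cdot 1333\right) \left(-1301169 - 4706464\right) = \left(-733 + 2022161\right) \left(-6007633\right) = 2021428 \left(-6007633\right) = -12143997559924$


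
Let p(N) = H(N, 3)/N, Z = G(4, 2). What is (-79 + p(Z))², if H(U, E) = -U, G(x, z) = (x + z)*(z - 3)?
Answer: 6400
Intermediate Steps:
G(x, z) = (-3 + z)*(x + z) (G(x, z) = (x + z)*(-3 + z) = (-3 + z)*(x + z))
Z = -6 (Z = 2² - 3*4 - 3*2 + 4*2 = 4 - 12 - 6 + 8 = -6)
p(N) = -1 (p(N) = (-N)/N = -1)
(-79 + p(Z))² = (-79 - 1)² = (-80)² = 6400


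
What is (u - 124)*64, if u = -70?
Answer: -12416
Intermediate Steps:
(u - 124)*64 = (-70 - 124)*64 = -194*64 = -12416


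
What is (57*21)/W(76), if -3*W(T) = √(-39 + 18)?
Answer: 171*I*√21 ≈ 783.62*I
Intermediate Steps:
W(T) = -I*√21/3 (W(T) = -√(-39 + 18)/3 = -I*√21/3)
(57*21)/W(76) = (57*21)/((-I*√21/3)) = 1197*(I*√21/7) = 171*I*√21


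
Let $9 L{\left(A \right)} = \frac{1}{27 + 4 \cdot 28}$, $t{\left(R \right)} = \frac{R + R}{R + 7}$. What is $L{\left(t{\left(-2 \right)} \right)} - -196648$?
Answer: $\frac{246006649}{1251} \approx 1.9665 \cdot 10^{5}$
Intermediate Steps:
$t{\left(R \right)} = \frac{2 R}{7 + R}$
$L{\left(A \right)} = \frac{1}{1251}$ ($L{\left(A \right)} = \frac{1}{9 \left(27 + 4 \cdot 28\right)} = \frac{1}{9 \left(27 + 112\right)} = \frac{1}{9 \cdot 139} = \frac{1}{9} \cdot \frac{1}{139} = \frac{1}{1251}$)
$L{\left(t{\left(-2 \right)} \right)} - -196648 = \frac{1}{1251} - -196648 = \frac{1}{1251} + 196648 = \frac{246006649}{1251}$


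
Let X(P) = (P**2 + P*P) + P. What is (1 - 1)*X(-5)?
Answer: 0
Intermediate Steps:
X(P) = P + 2*P**2 (X(P) = (P**2 + P**2) + P = 2*P**2 + P = P + 2*P**2)
(1 - 1)*X(-5) = (1 - 1)*(-5*(1 + 2*(-5))) = 0*(-5*(1 - 10)) = 0*(-5*(-9)) = 0*45 = 0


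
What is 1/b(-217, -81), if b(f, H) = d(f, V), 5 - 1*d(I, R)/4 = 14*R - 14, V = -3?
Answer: 1/244 ≈ 0.0040984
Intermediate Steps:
d(I, R) = 76 - 56*R (d(I, R) = 20 - 4*(14*R - 14) = 20 - 4*(-14 + 14*R) = 20 + (56 - 56*R) = 76 - 56*R)
b(f, H) = 244 (b(f, H) = 76 - 56*(-3) = 76 + 168 = 244)
1/b(-217, -81) = 1/244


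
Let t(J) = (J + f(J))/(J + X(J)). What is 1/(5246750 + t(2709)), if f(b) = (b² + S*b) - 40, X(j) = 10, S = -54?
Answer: 2719/14273108314 ≈ 1.9050e-7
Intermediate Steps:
f(b) = -40 + b² - 54*b (f(b) = (b² - 54*b) - 40 = -40 + b² - 54*b)
t(J) = (-40 + J² - 53*J)/(10 + J) (t(J) = (J + (-40 + J² - 54*J))/(J + 10) = (-40 + J² - 53*J)/(10 + J))
1/(5246750 + t(2709)) = 1/(5246750 + (-40 + 2709² - 53*2709)/(10 + 2709)) = 1/(5246750 + (-40 + 7338681 - 143577)/2719) = 1/(5246750 + (1/2719)*7195064) = 1/(5246750 + 7195064/2719) = 1/(14273108314/2719) = 2719/14273108314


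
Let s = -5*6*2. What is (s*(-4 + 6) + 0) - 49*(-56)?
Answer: 2624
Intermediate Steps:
s = -60 (s = -30*2 = -60)
(s*(-4 + 6) + 0) - 49*(-56) = (-60*(-4 + 6) + 0) - 49*(-56) = (-60*2 + 0) + 2744 = (-120 + 0) + 2744 = -120 + 2744 = 2624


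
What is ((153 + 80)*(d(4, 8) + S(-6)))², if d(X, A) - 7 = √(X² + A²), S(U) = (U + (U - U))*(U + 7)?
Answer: 4397409 + 434312*√5 ≈ 5.3686e+6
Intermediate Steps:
S(U) = U*(7 + U) (S(U) = (U + 0)*(7 + U) = U*(7 + U))
d(X, A) = 7 + √(A² + X²) (d(X, A) = 7 + √(X² + A²) = 7 + √(A² + X²))
((153 + 80)*(d(4, 8) + S(-6)))² = ((153 + 80)*((7 + √(8² + 4²)) - 6*(7 - 6)))² = (233*((7 + √(64 + 16)) - 6*1))² = (233*((7 + √80) - 6))² = (233*((7 + 4*√5) - 6))² = (233*(1 + 4*√5))² = (233 + 932*√5)²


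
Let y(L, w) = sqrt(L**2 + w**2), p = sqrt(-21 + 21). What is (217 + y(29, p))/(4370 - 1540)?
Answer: 123/1415 ≈ 0.086926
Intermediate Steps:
p = 0 (p = sqrt(0) = 0)
(217 + y(29, p))/(4370 - 1540) = (217 + sqrt(29**2 + 0**2))/(4370 - 1540) = (217 + sqrt(841 + 0))/2830 = (217 + sqrt(841))*(1/2830) = (217 + 29)*(1/2830) = 246*(1/2830) = 123/1415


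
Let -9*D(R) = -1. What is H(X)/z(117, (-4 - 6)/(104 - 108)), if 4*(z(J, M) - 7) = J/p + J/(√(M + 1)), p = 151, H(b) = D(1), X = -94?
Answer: -18370660/4428833427 + 1185652*√14/492092603 ≈ 0.0048672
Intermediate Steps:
D(R) = ⅑ (D(R) = -⅑*(-1) = ⅑)
H(b) = ⅑
z(J, M) = 7 + J/604 + J/(4*√(1 + M)) (z(J, M) = 7 + (J/151 + J/(√(M + 1)))/4 = 7 + (J*(1/151) + J/(√(1 + M)))/4 = 7 + (J/151 + J/√(1 + M))/4 = 7 + (J/604 + J/(4*√(1 + M))) = 7 + J/604 + J/(4*√(1 + M)))
H(X)/z(117, (-4 - 6)/(104 - 108)) = 1/(9*(7 + (1/604)*117 + (¼)*117/√(1 + (-4 - 6)/(104 - 108)))) = 1/(9*(7 + 117/604 + (¼)*117/√(1 - 10/(-4)))) = 1/(9*(7 + 117/604 + (¼)*117/√(1 - 10*(-¼)))) = 1/(9*(7 + 117/604 + (¼)*117/√(1 + 5/2))) = 1/(9*(7 + 117/604 + (¼)*117/√(7/2))) = 1/(9*(7 + 117/604 + (¼)*117*(√14/7))) = 1/(9*(7 + 117/604 + 117*√14/28)) = 1/(9*(4345/604 + 117*√14/28))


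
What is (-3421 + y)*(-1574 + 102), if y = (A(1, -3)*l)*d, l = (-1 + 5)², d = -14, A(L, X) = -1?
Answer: 4705984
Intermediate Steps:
l = 16 (l = 4² = 16)
y = 224 (y = -1*16*(-14) = -16*(-14) = 224)
(-3421 + y)*(-1574 + 102) = (-3421 + 224)*(-1574 + 102) = -3197*(-1472) = 4705984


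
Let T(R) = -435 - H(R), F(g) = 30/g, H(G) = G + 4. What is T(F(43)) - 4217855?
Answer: -181386672/43 ≈ -4.2183e+6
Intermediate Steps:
H(G) = 4 + G
T(R) = -439 - R (T(R) = -435 - (4 + R) = -435 + (-4 - R) = -439 - R)
T(F(43)) - 4217855 = (-439 - 30/43) - 4217855 = -18907/43 - 4217855 = -181386672/43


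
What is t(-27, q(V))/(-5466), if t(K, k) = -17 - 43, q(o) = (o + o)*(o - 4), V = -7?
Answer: 10/911 ≈ 0.010977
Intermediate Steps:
q(o) = 2*o*(-4 + o) (q(o) = (2*o)*(-4 + o) = 2*o*(-4 + o))
t(K, k) = -60
t(-27, q(V))/(-5466) = -60/(-5466) = -60*(-1/5466) = 10/911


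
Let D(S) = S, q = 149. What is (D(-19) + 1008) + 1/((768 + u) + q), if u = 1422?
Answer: 2313272/2339 ≈ 989.00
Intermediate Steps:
(D(-19) + 1008) + 1/((768 + u) + q) = (-19 + 1008) + 1/((768 + 1422) + 149) = 989 + 1/(2190 + 149) = 989 + 1/2339 = 2313272/2339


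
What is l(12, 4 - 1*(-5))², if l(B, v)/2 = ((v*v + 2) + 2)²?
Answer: 208802500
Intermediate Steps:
l(B, v) = 2*(4 + v²)² (l(B, v) = 2*((v*v + 2) + 2)² = 2*((v² + 2) + 2)² = 2*((2 + v²) + 2)² = 2*(4 + v²)²)
l(12, 4 - 1*(-5))² = (2*(4 + (4 - 1*(-5))²)²)² = (2*(4 + (4 + 5)²)²)² = (2*(4 + 9²)²)² = (2*(4 + 81)²)² = (2*85²)² = (2*7225)² = 14450² = 208802500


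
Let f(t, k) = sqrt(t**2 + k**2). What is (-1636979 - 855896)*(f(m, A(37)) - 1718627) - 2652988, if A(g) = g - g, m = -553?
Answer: 4282941069762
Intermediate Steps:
A(g) = 0
f(t, k) = sqrt(k**2 + t**2)
(-1636979 - 855896)*(f(m, A(37)) - 1718627) - 2652988 = (-1636979 - 855896)*(sqrt(0**2 + (-553)**2) - 1718627) - 2652988 = -2492875*(sqrt(0 + 305809) - 1718627) - 2652988 = -2492875*(sqrt(305809) - 1718627) - 2652988 = -2492875*(553 - 1718627) - 2652988 = -2492875*(-1718074) - 2652988 = 4282943722750 - 2652988 = 4282941069762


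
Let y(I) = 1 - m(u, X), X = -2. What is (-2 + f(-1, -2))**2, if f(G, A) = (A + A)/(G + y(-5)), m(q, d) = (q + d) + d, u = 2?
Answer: 16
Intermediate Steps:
m(q, d) = q + 2*d (m(q, d) = (d + q) + d = q + 2*d)
y(I) = 3 (y(I) = 1 - (2 + 2*(-2)) = 1 - (2 - 4) = 1 - 1*(-2) = 1 + 2 = 3)
f(G, A) = 2*A/(3 + G) (f(G, A) = (A + A)/(G + 3) = (2*A)/(3 + G) = 2*A/(3 + G))
(-2 + f(-1, -2))**2 = (-2 + 2*(-2)/(3 - 1))**2 = (-2 + 2*(-2)/2)**2 = (-2 + 2*(-2)*(1/2))**2 = (-2 - 2)**2 = (-4)**2 = 16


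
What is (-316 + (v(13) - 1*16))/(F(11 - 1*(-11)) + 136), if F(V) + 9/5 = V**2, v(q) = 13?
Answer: -145/281 ≈ -0.51601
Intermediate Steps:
F(V) = -9/5 + V**2
(-316 + (v(13) - 1*16))/(F(11 - 1*(-11)) + 136) = (-316 + (13 - 1*16))/((-9/5 + (11 - 1*(-11))**2) + 136) = (-316 + (13 - 16))/((-9/5 + (11 + 11)**2) + 136) = (-316 - 3)/((-9/5 + 22**2) + 136) = -319/((-9/5 + 484) + 136) = -319/(2411/5 + 136) = -319/3091/5 = -319*5/3091 = -145/281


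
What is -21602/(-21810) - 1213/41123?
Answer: 430941758/448446315 ≈ 0.96097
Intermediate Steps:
-21602/(-21810) - 1213/41123 = -21602*(-1/21810) - 1213*1/41123 = 10801/10905 - 1213/41123 = 430941758/448446315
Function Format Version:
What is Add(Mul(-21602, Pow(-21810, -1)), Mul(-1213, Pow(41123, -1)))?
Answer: Rational(430941758, 448446315) ≈ 0.96097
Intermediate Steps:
Add(Mul(-21602, Pow(-21810, -1)), Mul(-1213, Pow(41123, -1))) = Add(Mul(-21602, Rational(-1, 21810)), Mul(-1213, Rational(1, 41123))) = Add(Rational(10801, 10905), Rational(-1213, 41123)) = Rational(430941758, 448446315)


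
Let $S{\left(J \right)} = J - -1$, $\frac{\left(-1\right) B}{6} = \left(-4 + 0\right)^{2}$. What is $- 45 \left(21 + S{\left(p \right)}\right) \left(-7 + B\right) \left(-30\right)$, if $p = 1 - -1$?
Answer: $-3337200$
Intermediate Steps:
$p = 2$ ($p = 1 + 1 = 2$)
$B = -96$ ($B = - 6 \left(-4 + 0\right)^{2} = - 6 \left(-4\right)^{2} = \left(-6\right) 16 = -96$)
$S{\left(J \right)} = 1 + J$ ($S{\left(J \right)} = J + 1 = 1 + J$)
$- 45 \left(21 + S{\left(p \right)}\right) \left(-7 + B\right) \left(-30\right) = - 45 \left(21 + \left(1 + 2\right)\right) \left(-7 - 96\right) \left(-30\right) = - 45 \left(21 + 3\right) \left(-103\right) \left(-30\right) = - 45 \cdot 24 \left(-103\right) \left(-30\right) = \left(-45\right) \left(-2472\right) \left(-30\right) = 111240 \left(-30\right) = -3337200$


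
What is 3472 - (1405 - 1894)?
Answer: 3961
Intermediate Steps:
3472 - (1405 - 1894) = 3472 - 1*(-489) = 3472 + 489 = 3961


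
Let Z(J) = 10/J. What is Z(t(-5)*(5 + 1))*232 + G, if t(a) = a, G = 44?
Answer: -100/3 ≈ -33.333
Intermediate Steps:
Z(t(-5)*(5 + 1))*232 + G = (10/((-5*(5 + 1))))*232 + 44 = (10/((-5*6)))*232 + 44 = (10/(-30))*232 + 44 = (10*(-1/30))*232 + 44 = -⅓*232 + 44 = -232/3 + 44 = -100/3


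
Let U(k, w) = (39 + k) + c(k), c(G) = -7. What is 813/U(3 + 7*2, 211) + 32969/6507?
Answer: 6905672/318843 ≈ 21.659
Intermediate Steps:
U(k, w) = 32 + k (U(k, w) = (39 + k) - 7 = 32 + k)
813/U(3 + 7*2, 211) + 32969/6507 = 813/(32 + (3 + 7*2)) + 32969/6507 = 813/(32 + (3 + 14)) + 32969*(1/6507) = 813/(32 + 17) + 32969/6507 = 813/49 + 32969/6507 = 6905672/318843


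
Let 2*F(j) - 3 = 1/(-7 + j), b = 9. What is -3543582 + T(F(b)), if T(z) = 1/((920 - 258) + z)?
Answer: -9408210206/2655 ≈ -3.5436e+6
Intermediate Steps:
F(j) = 3/2 + 1/(2*(-7 + j))
T(z) = 1/(662 + z)
-3543582 + T(F(b)) = -3543582 + 1/(662 + (-20 + 3*9)/(2*(-7 + 9))) = -3543582 + 1/(662 + (½)*(-20 + 27)/2) = -3543582 + 1/(662 + (½)*(½)*7) = -3543582 + 1/(662 + 7/4) = -3543582 + 1/(2655/4) = -3543582 + 4/2655 = -9408210206/2655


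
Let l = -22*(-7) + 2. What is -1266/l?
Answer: -211/26 ≈ -8.1154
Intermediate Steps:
l = 156 (l = 154 + 2 = 156)
-1266/l = -1266/156 = -1266*1/156 = -211/26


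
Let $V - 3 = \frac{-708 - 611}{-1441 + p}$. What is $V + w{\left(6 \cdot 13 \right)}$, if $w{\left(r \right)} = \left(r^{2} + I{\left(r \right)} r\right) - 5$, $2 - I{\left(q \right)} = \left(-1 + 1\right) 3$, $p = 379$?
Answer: $\frac{6626075}{1062} \approx 6239.2$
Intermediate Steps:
$I{\left(q \right)} = 2$ ($I{\left(q \right)} = 2 - \left(-1 + 1\right) 3 = 2 - 0 \cdot 3 = 2 - 0 = 2 + 0 = 2$)
$w{\left(r \right)} = -5 + r^{2} + 2 r$ ($w{\left(r \right)} = \left(r^{2} + 2 r\right) - 5 = -5 + r^{2} + 2 r$)
$V = \frac{4505}{1062}$ ($V = 3 + \frac{-708 - 611}{-1441 + 379} = 3 - \frac{1319}{-1062} = 3 - - \frac{1319}{1062} = 3 + \frac{1319}{1062} = \frac{4505}{1062} \approx 4.242$)
$V + w{\left(6 \cdot 13 \right)} = \frac{4505}{1062} + \left(-5 + \left(6 \cdot 13\right)^{2} + 2 \cdot 6 \cdot 13\right) = \frac{4505}{1062} + \left(-5 + 78^{2} + 2 \cdot 78\right) = \frac{4505}{1062} + \left(-5 + 6084 + 156\right) = \frac{4505}{1062} + 6235 = \frac{6626075}{1062}$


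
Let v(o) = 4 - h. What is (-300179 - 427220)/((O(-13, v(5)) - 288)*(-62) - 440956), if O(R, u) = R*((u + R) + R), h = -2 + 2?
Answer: 727399/440832 ≈ 1.6501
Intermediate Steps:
h = 0
v(o) = 4 (v(o) = 4 - 1*0 = 4 + 0 = 4)
O(R, u) = R*(u + 2*R) (O(R, u) = R*((R + u) + R) = R*(u + 2*R))
(-300179 - 427220)/((O(-13, v(5)) - 288)*(-62) - 440956) = (-300179 - 427220)/((-13*(4 + 2*(-13)) - 288)*(-62) - 440956) = -727399/((-13*(4 - 26) - 288)*(-62) - 440956) = -727399/((-13*(-22) - 288)*(-62) - 440956) = -727399/((286 - 288)*(-62) - 440956) = -727399/(-2*(-62) - 440956) = -727399/(124 - 440956) = -727399/(-440832) = -727399*(-1/440832) = 727399/440832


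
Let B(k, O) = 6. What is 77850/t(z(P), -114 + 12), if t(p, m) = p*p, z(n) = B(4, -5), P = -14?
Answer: 4325/2 ≈ 2162.5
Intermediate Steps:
z(n) = 6
t(p, m) = p²
77850/t(z(P), -114 + 12) = 77850/(6²) = 77850/36 = 77850*(1/36) = 4325/2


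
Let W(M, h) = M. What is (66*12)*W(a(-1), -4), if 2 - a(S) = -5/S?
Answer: -2376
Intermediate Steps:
a(S) = 2 + 5/S (a(S) = 2 - (-5)/S = 2 + 5/S)
(66*12)*W(a(-1), -4) = (66*12)*(2 + 5/(-1)) = 792*(2 + 5*(-1)) = 792*(2 - 5) = 792*(-3) = -2376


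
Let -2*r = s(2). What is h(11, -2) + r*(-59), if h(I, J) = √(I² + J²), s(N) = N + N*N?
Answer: 177 + 5*√5 ≈ 188.18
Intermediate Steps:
s(N) = N + N²
r = -3 (r = -(1 + 2) = -3 ≈ -3.0000)
h(11, -2) + r*(-59) = √(11² + (-2)²) - 3*(-59) = √(121 + 4) + 177 = √125 + 177 = 5*√5 + 177 = 177 + 5*√5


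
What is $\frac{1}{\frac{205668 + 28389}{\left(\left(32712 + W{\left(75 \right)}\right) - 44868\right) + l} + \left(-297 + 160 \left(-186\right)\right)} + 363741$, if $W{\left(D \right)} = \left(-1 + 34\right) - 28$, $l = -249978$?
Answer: $\frac{2865931856216681}{7879045410} \approx 3.6374 \cdot 10^{5}$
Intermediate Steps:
$W{\left(D \right)} = 5$ ($W{\left(D \right)} = 33 - 28 = 5$)
$\frac{1}{\frac{205668 + 28389}{\left(\left(32712 + W{\left(75 \right)}\right) - 44868\right) + l} + \left(-297 + 160 \left(-186\right)\right)} + 363741 = \frac{1}{\frac{205668 + 28389}{\left(\left(32712 + 5\right) - 44868\right) - 249978} + \left(-297 + 160 \left(-186\right)\right)} + 363741 = \frac{1}{\frac{234057}{\left(32717 - 44868\right) - 249978} - 30057} + 363741 = \frac{1}{\frac{234057}{-12151 - 249978} - 30057} + 363741 = \frac{1}{\frac{234057}{-262129} - 30057} + 363741 = \frac{1}{234057 \left(- \frac{1}{262129}\right) - 30057} + 363741 = \frac{1}{- \frac{234057}{262129} - 30057} + 363741 = \frac{1}{- \frac{7879045410}{262129}} + 363741 = - \frac{262129}{7879045410} + 363741 = \frac{2865931856216681}{7879045410}$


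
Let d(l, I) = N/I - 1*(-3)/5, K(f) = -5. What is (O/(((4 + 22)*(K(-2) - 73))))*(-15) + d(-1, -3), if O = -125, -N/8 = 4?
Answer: 104869/10140 ≈ 10.342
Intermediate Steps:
N = -32 (N = -8*4 = -32)
d(l, I) = ⅗ - 32/I (d(l, I) = -32/I - 1*(-3)/5 = -32/I + 3*(⅕) = -32/I + ⅗ = ⅗ - 32/I)
(O/(((4 + 22)*(K(-2) - 73))))*(-15) + d(-1, -3) = -125*1/((-5 - 73)*(4 + 22))*(-15) + (⅗ - 32/(-3)) = -125/(26*(-78))*(-15) + (⅗ - 32*(-⅓)) = -125/(-2028)*(-15) + (⅗ + 32/3) = -125*(-1/2028)*(-15) + 169/15 = (125/2028)*(-15) + 169/15 = -625/676 + 169/15 = 104869/10140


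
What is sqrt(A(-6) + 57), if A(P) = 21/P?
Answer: sqrt(214)/2 ≈ 7.3144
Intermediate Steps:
sqrt(A(-6) + 57) = sqrt(21/(-6) + 57) = sqrt(21*(-1/6) + 57) = sqrt(-7/2 + 57) = sqrt(107/2) = sqrt(214)/2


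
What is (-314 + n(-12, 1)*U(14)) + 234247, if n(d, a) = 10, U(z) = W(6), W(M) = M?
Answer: 233993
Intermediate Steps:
U(z) = 6
(-314 + n(-12, 1)*U(14)) + 234247 = (-314 + 10*6) + 234247 = (-314 + 60) + 234247 = -254 + 234247 = 233993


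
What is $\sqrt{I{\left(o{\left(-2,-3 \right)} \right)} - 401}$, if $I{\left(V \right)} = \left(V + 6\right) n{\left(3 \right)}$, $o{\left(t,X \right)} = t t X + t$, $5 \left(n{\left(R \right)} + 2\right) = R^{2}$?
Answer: $\frac{i \sqrt{9985}}{5} \approx 19.985 i$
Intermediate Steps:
$n{\left(R \right)} = -2 + \frac{R^{2}}{5}$
$o{\left(t,X \right)} = t + X t^{2}$ ($o{\left(t,X \right)} = t^{2} X + t = X t^{2} + t = t + X t^{2}$)
$I{\left(V \right)} = - \frac{6}{5} - \frac{V}{5}$ ($I{\left(V \right)} = \left(V + 6\right) \left(-2 + \frac{3^{2}}{5}\right) = \left(6 + V\right) \left(-2 + \frac{1}{5} \cdot 9\right) = \left(6 + V\right) \left(-2 + \frac{9}{5}\right) = \left(6 + V\right) \left(- \frac{1}{5}\right) = - \frac{6}{5} - \frac{V}{5}$)
$\sqrt{I{\left(o{\left(-2,-3 \right)} \right)} - 401} = \sqrt{\left(- \frac{6}{5} - \frac{\left(-2\right) \left(1 - -6\right)}{5}\right) - 401} = \sqrt{\left(- \frac{6}{5} - \frac{\left(-2\right) \left(1 + 6\right)}{5}\right) - 401} = \sqrt{\left(- \frac{6}{5} - \frac{\left(-2\right) 7}{5}\right) - 401} = \sqrt{\left(- \frac{6}{5} - - \frac{14}{5}\right) - 401} = \sqrt{\left(- \frac{6}{5} + \frac{14}{5}\right) - 401} = \sqrt{\frac{8}{5} - 401} = \sqrt{- \frac{1997}{5}} = \frac{i \sqrt{9985}}{5}$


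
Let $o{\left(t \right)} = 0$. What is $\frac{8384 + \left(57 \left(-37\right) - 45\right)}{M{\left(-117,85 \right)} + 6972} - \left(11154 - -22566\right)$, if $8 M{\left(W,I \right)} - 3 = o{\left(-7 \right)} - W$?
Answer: $- \frac{235595410}{6987} \approx -33719.0$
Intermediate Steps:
$M{\left(W,I \right)} = \frac{3}{8} - \frac{W}{8}$ ($M{\left(W,I \right)} = \frac{3}{8} + \frac{0 - W}{8} = \frac{3}{8} + \frac{\left(-1\right) W}{8} = \frac{3}{8} - \frac{W}{8}$)
$\frac{8384 + \left(57 \left(-37\right) - 45\right)}{M{\left(-117,85 \right)} + 6972} - \left(11154 - -22566\right) = \frac{8384 + \left(57 \left(-37\right) - 45\right)}{\left(\frac{3}{8} - - \frac{117}{8}\right) + 6972} - \left(11154 - -22566\right) = \frac{8384 - 2154}{\left(\frac{3}{8} + \frac{117}{8}\right) + 6972} - \left(11154 + 22566\right) = \frac{8384 - 2154}{15 + 6972} - 33720 = \frac{6230}{6987} - 33720 = - \frac{235595410}{6987}$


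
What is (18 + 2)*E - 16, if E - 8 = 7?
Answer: 284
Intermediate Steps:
E = 15 (E = 8 + 7 = 15)
(18 + 2)*E - 16 = (18 + 2)*15 - 16 = 20*15 - 16 = 300 - 16 = 284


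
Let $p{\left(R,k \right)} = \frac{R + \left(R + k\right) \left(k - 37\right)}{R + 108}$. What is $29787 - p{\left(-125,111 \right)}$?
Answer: $\frac{505218}{17} \approx 29719.0$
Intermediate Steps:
$p{\left(R,k \right)} = \frac{R + \left(-37 + k\right) \left(R + k\right)}{108 + R}$ ($p{\left(R,k \right)} = \frac{R + \left(R + k\right) \left(-37 + k\right)}{108 + R} = \frac{R + \left(-37 + k\right) \left(R + k\right)}{108 + R}$)
$29787 - p{\left(-125,111 \right)} = 29787 - \frac{111^{2} - 4107 - -4500 - 13875}{108 - 125} = 29787 - \frac{12321 - 4107 + 4500 - 13875}{-17} = 29787 - \left(- \frac{1}{17}\right) \left(-1161\right) = 29787 - \frac{1161}{17} = \frac{505218}{17}$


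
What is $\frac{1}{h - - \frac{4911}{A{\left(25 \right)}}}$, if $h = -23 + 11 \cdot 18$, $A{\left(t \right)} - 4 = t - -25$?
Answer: $\frac{18}{4787} \approx 0.0037602$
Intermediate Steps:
$A{\left(t \right)} = 29 + t$ ($A{\left(t \right)} = 4 + \left(t - -25\right) = 4 + \left(t + 25\right) = 4 + \left(25 + t\right) = 29 + t$)
$h = 175$ ($h = -23 + 198 = 175$)
$\frac{1}{h - - \frac{4911}{A{\left(25 \right)}}} = \frac{1}{175 - - \frac{4911}{29 + 25}} = \frac{1}{175 - - \frac{4911}{54}} = \frac{1}{175 - \left(-4911\right) \frac{1}{54}} = \frac{1}{175 - - \frac{1637}{18}} = \frac{1}{175 + \frac{1637}{18}} = \frac{1}{\frac{4787}{18}} = \frac{18}{4787}$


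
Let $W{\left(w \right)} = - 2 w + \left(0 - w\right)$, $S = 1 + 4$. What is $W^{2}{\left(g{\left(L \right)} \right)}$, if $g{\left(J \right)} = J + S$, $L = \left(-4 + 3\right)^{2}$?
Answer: $324$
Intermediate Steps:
$S = 5$
$L = 1$ ($L = \left(-1\right)^{2} = 1$)
$g{\left(J \right)} = 5 + J$ ($g{\left(J \right)} = J + 5 = 5 + J$)
$W{\left(w \right)} = - 3 w$ ($W{\left(w \right)} = - 2 w - w = - 3 w$)
$W^{2}{\left(g{\left(L \right)} \right)} = \left(- 3 \left(5 + 1\right)\right)^{2} = \left(\left(-3\right) 6\right)^{2} = \left(-18\right)^{2} = 324$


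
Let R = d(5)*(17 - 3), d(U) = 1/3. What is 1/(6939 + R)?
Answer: 3/20831 ≈ 0.00014402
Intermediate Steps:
d(U) = ⅓ (d(U) = 1*(⅓) = ⅓)
R = 14/3 (R = (17 - 3)/3 = (⅓)*14 = 14/3 ≈ 4.6667)
1/(6939 + R) = 1/(6939 + 14/3) = 1/(20831/3) = 3/20831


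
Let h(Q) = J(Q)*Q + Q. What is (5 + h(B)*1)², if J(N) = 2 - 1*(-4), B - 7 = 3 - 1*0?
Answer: 5625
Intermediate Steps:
B = 10 (B = 7 + (3 - 1*0) = 7 + (3 + 0) = 7 + 3 = 10)
J(N) = 6 (J(N) = 2 + 4 = 6)
h(Q) = 7*Q (h(Q) = 6*Q + Q = 7*Q)
(5 + h(B)*1)² = (5 + (7*10)*1)² = (5 + 70*1)² = (5 + 70)² = 75² = 5625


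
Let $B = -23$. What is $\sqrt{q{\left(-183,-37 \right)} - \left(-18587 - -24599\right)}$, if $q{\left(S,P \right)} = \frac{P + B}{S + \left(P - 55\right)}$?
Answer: $\frac{2 i \sqrt{4546410}}{55} \approx 77.536 i$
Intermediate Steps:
$q{\left(S,P \right)} = \frac{-23 + P}{-55 + P + S}$ ($q{\left(S,P \right)} = \frac{P - 23}{S + \left(P - 55\right)} = \frac{-23 + P}{S + \left(-55 + P\right)} = \frac{-23 + P}{-55 + P + S}$)
$\sqrt{q{\left(-183,-37 \right)} - \left(-18587 - -24599\right)} = \sqrt{\frac{-23 - 37}{-55 - 37 - 183} - \left(-18587 - -24599\right)} = \sqrt{\frac{1}{-275} \left(-60\right) - \left(-18587 + 24599\right)} = \sqrt{\left(- \frac{1}{275}\right) \left(-60\right) - 6012} = \sqrt{\frac{12}{55} - 6012} = \sqrt{- \frac{330648}{55}} = \frac{2 i \sqrt{4546410}}{55}$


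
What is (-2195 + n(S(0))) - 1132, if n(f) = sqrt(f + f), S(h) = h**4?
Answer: -3327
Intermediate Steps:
n(f) = sqrt(2)*sqrt(f) (n(f) = sqrt(2*f) = sqrt(2)*sqrt(f))
(-2195 + n(S(0))) - 1132 = (-2195 + sqrt(2)*sqrt(0**4)) - 1132 = (-2195 + sqrt(2)*sqrt(0)) - 1132 = (-2195 + sqrt(2)*0) - 1132 = (-2195 + 0) - 1132 = -2195 - 1132 = -3327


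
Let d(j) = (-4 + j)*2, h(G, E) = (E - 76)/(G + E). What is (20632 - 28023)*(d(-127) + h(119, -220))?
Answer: 193392906/101 ≈ 1.9148e+6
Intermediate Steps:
h(G, E) = (-76 + E)/(E + G)
d(j) = -8 + 2*j
(20632 - 28023)*(d(-127) + h(119, -220)) = (20632 - 28023)*((-8 + 2*(-127)) + (-76 - 220)/(-220 + 119)) = -7391*((-8 - 254) - 296/(-101)) = -7391*(-262 - 1/101*(-296)) = -7391*(-262 + 296/101) = -7391*(-26166/101) = 193392906/101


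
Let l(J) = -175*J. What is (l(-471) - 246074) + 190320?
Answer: 26671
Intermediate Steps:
(l(-471) - 246074) + 190320 = (-175*(-471) - 246074) + 190320 = (82425 - 246074) + 190320 = -163649 + 190320 = 26671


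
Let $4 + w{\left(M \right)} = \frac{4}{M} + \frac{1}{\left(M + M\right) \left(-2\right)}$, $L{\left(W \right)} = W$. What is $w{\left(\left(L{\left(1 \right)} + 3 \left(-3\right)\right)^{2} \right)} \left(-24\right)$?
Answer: $\frac{3027}{32} \approx 94.594$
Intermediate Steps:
$w{\left(M \right)} = -4 + \frac{15}{4 M}$ ($w{\left(M \right)} = -4 + \left(\frac{4}{M} + \frac{1}{\left(M + M\right) \left(-2\right)}\right) = -4 + \left(\frac{4}{M} + \frac{1}{2 M} \left(- \frac{1}{2}\right)\right) = -4 + \left(\frac{4}{M} - \frac{1}{4 M}\right) = -4 + \frac{15}{4 M}$)
$w{\left(\left(L{\left(1 \right)} + 3 \left(-3\right)\right)^{2} \right)} \left(-24\right) = \left(-4 + \frac{15}{4 \left(1 + 3 \left(-3\right)\right)^{2}}\right) \left(-24\right) = \left(-4 + \frac{15}{4 \left(1 - 9\right)^{2}}\right) \left(-24\right) = \left(-4 + \frac{15}{4 \left(-8\right)^{2}}\right) \left(-24\right) = \left(-4 + \frac{15}{4 \cdot 64}\right) \left(-24\right) = \left(-4 + \frac{15}{4} \cdot \frac{1}{64}\right) \left(-24\right) = \left(-4 + \frac{15}{256}\right) \left(-24\right) = \left(- \frac{1009}{256}\right) \left(-24\right) = \frac{3027}{32}$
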